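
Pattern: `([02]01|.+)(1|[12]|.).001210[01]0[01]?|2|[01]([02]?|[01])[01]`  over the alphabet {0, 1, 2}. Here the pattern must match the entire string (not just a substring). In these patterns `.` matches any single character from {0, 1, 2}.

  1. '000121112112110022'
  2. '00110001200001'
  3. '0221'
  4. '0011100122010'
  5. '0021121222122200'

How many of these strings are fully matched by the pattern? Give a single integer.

0

1 → no match
2 → no match
3. '0221' → no match
4 → no match
5 → no match
Total matched: 0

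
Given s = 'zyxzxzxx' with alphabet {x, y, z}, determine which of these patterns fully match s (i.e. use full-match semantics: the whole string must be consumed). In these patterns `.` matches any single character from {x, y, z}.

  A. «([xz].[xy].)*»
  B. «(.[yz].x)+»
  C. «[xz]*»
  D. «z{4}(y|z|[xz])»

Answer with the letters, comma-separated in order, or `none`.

A → match
B → no match
C → no match
D → no match

A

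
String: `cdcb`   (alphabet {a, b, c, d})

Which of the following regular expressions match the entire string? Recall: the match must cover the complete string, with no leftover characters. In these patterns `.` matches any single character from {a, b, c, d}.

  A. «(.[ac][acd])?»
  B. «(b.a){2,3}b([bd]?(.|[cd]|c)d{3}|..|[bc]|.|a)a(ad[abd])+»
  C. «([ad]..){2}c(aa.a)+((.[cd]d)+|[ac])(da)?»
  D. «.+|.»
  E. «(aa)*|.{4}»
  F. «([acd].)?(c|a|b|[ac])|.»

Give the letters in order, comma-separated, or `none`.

A → no match
B → no match — must start with `b`
C → no match
D → match
E → match
F → no match

D, E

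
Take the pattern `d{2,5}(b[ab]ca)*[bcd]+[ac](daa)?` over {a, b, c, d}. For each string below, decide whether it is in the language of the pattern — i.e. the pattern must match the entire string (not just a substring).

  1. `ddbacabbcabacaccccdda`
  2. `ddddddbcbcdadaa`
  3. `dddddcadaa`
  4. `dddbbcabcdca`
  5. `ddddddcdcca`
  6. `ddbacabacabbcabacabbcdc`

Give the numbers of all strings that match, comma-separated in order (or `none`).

1, 2, 3, 4, 5, 6

1 → match
2 → match
3 → match
4 → match
5 → match
6 → match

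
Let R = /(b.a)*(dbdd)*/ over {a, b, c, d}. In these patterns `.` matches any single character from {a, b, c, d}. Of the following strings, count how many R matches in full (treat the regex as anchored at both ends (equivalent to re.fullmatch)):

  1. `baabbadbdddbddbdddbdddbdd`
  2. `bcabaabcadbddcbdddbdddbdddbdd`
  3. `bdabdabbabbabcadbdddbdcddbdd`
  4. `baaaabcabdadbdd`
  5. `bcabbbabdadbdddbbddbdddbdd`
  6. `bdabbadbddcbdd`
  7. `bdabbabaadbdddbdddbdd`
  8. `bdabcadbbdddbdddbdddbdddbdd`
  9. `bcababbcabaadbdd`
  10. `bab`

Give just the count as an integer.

1

1 → no match
2 → no match
3 → no match
4 → no match
5 → no match
6 → no match
7 → match
8 → no match
9 → no match
10 → no match
Total matched: 1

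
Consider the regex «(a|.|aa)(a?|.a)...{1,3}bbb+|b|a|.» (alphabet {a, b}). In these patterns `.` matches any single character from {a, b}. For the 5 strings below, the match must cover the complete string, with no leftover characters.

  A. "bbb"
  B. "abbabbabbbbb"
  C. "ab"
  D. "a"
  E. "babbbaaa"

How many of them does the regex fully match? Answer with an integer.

1

A → no match
B → no match
C → no match
D → match
E → no match
Total matched: 1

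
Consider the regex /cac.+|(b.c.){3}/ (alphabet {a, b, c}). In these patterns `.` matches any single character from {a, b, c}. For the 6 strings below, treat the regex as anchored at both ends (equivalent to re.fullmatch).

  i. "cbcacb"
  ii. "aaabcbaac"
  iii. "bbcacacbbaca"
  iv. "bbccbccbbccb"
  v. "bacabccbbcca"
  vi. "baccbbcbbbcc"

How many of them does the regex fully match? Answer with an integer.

3

i → no match
ii → no match
iii → no match
iv → match
v → match
vi → match
Total matched: 3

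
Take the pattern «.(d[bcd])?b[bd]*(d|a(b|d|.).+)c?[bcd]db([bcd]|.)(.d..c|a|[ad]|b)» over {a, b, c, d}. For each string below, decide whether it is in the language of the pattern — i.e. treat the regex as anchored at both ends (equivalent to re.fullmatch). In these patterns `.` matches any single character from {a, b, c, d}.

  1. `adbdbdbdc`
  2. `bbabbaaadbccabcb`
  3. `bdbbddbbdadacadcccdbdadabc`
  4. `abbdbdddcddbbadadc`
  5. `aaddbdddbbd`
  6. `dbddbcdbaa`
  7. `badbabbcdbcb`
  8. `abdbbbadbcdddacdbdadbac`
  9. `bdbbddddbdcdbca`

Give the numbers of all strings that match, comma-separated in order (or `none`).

1 → no match
2 → no match
3 → match
4 → match
5 → no match
6 → no match
7 → no match
8 → match
9 → match

3, 4, 8, 9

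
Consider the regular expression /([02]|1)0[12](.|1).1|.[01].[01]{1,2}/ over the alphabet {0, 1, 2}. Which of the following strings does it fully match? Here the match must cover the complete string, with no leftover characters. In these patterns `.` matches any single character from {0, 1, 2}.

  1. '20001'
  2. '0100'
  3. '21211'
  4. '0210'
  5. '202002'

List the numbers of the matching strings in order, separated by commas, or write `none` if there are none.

1, 2, 3

1 → match
2 → match
3 → match
4 → no match
5 → no match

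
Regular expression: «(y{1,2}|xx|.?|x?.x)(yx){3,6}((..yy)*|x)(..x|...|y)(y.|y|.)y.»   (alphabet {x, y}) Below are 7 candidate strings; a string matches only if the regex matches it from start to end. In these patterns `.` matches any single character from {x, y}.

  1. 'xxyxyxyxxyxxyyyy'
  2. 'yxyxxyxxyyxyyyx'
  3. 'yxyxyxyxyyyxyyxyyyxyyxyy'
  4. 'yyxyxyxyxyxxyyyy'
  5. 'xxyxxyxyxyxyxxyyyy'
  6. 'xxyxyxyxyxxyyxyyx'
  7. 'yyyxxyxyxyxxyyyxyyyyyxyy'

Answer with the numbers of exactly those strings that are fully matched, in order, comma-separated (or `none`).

1, 3, 4, 6

1 → match
2 → no match
3 → match
4 → match
5 → no match
6 → match
7 → no match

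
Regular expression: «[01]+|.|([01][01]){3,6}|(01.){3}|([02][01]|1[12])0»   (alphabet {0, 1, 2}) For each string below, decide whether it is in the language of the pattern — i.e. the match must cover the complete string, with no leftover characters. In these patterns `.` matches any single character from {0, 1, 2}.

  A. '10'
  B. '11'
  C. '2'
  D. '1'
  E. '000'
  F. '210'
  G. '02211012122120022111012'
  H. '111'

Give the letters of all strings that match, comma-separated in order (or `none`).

A → match
B → match
C → match
D → match
E → match
F → match
G → no match
H → match

A, B, C, D, E, F, H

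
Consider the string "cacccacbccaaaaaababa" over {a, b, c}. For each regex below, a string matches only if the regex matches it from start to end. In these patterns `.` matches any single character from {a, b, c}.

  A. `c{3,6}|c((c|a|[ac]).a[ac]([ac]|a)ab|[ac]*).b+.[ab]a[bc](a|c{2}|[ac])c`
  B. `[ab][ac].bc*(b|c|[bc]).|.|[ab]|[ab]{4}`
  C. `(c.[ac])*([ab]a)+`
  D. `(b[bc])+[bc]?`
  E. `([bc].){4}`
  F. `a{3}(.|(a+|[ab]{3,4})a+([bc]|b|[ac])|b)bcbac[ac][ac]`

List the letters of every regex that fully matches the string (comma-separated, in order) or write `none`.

A → no match — must end with "c"
B → no match
C → match
D → no match — must start with "b"
E → no match
F → no match — must start with "a"

C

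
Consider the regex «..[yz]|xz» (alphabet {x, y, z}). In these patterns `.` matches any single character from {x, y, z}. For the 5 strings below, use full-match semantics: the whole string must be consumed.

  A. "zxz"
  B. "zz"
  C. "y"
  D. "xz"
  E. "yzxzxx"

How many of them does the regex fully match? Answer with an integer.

A → match
B → no match
C → no match
D → match
E → no match
Total matched: 2

2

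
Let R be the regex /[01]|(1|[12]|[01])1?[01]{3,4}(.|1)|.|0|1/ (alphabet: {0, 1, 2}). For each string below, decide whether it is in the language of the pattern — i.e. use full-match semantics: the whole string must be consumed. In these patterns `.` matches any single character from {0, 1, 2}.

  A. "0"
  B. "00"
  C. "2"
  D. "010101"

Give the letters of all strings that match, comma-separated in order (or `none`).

A, C, D

A → match
B → no match
C → match
D → match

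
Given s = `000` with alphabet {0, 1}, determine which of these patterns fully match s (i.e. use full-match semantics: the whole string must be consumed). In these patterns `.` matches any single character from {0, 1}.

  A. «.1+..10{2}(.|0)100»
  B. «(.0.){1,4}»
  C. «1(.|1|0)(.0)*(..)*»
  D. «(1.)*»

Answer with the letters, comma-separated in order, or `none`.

B

A → no match — must end with `100`
B → match
C → no match — must start with `1`
D → no match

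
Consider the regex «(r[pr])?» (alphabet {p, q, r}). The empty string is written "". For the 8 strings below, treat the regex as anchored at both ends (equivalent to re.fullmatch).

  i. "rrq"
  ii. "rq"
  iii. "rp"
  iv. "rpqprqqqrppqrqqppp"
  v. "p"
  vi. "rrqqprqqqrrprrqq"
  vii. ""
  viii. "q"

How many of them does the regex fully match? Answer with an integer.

2

i → no match
ii → no match
iii → match
iv → no match
v → no match
vi → no match
vii → match
viii → no match
Total matched: 2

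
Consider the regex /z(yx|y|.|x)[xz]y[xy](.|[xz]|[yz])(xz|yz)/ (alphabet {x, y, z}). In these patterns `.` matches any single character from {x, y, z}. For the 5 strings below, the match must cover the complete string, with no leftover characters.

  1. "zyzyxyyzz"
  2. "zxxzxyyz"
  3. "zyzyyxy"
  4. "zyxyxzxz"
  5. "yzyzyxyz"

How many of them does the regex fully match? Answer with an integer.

1

1. "zyzyxyyzz" → no match
2. "zxxzxyyz" → no match
3. "zyzyyxy" → no match
4. "zyxyxzxz" → match
5. "yzyzyxyz" → no match — must start with "z"
Total matched: 1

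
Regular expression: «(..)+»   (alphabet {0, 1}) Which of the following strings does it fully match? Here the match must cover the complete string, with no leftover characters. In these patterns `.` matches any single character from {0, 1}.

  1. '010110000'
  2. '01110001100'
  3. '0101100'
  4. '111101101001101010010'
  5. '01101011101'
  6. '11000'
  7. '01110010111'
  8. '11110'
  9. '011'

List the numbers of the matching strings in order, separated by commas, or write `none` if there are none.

1 → no match
2 → no match
3 → no match
4 → no match
5 → no match
6 → no match
7 → no match
8 → no match
9 → no match

none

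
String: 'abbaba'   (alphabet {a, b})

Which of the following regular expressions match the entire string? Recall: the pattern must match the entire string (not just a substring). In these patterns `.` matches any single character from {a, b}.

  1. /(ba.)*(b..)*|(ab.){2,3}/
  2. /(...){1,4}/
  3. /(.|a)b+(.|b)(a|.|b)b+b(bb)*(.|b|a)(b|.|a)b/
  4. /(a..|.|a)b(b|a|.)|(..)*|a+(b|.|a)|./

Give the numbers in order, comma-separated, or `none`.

1 → match
2 → match
3 → no match — must end with 'b'
4 → match

1, 2, 4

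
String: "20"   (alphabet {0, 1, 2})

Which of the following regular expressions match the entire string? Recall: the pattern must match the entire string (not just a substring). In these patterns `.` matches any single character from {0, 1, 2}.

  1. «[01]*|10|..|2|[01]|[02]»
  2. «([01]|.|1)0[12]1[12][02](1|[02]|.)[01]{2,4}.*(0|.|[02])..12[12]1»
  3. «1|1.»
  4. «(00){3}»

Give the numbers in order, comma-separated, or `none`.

1

1 → match
2 → no match — must end with "1"
3 → no match — must start with "1"
4 → no match — must start with "00"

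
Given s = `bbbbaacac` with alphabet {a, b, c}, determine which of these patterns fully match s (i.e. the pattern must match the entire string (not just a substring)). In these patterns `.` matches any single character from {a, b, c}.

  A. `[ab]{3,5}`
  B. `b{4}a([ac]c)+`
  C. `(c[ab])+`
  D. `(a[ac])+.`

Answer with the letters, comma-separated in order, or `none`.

A → no match
B → match
C → no match — must start with `c`
D → no match — must start with `a`

B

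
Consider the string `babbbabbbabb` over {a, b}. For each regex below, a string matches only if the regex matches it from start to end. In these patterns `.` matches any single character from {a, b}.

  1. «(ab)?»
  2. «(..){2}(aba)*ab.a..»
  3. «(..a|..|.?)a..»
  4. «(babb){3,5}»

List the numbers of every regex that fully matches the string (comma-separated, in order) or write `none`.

1 → no match
2 → no match
3 → no match
4 → match

4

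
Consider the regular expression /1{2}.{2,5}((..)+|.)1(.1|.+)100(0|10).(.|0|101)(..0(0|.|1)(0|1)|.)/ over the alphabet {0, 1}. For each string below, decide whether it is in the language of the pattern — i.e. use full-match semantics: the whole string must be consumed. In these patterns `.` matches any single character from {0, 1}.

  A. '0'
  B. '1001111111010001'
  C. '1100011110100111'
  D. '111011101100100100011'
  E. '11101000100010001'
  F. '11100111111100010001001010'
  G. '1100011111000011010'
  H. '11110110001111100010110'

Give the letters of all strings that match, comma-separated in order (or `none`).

A → no match — must start with '1'
B → no match
C → no match
D → match
E → no match
F → match
G → no match
H → no match

D, F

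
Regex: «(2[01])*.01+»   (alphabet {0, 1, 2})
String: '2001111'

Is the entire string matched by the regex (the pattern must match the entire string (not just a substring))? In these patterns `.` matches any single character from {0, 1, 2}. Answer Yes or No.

No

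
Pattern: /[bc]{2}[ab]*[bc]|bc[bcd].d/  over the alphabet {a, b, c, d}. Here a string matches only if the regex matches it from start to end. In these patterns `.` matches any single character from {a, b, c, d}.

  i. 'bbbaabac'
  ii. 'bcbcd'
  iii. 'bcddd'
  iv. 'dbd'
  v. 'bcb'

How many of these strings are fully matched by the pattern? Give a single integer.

i → match
ii → match
iii → match
iv → no match
v → match
Total matched: 4

4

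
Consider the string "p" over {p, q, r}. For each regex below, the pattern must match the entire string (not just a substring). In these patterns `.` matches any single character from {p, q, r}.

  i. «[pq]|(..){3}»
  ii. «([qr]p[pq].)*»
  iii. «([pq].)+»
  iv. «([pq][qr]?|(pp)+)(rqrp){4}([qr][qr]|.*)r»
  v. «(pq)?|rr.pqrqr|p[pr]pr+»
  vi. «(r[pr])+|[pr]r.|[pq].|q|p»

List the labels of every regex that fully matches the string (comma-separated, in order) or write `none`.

i → match
ii → no match
iii → no match
iv → no match — must end with "r"
v → no match
vi → match

i, vi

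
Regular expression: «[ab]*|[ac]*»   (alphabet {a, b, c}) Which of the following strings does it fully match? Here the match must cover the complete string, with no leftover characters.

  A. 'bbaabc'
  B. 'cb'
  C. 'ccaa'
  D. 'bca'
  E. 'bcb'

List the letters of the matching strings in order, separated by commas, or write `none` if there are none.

A → no match
B → no match
C → match
D → no match
E → no match

C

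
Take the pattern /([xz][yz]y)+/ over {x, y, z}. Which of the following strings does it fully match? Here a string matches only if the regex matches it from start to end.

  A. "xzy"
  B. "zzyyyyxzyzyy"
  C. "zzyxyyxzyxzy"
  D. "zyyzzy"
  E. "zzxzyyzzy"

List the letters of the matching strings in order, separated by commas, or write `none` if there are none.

A, C, D

A. "xzy" → match
B. "zzyyyyxzyzyy" → no match
C. "zzyxyyxzyxzy" → match
D. "zyyzzy" → match
E. "zzxzyyzzy" → no match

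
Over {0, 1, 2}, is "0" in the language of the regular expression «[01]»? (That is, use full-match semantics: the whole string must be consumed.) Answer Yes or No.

Yes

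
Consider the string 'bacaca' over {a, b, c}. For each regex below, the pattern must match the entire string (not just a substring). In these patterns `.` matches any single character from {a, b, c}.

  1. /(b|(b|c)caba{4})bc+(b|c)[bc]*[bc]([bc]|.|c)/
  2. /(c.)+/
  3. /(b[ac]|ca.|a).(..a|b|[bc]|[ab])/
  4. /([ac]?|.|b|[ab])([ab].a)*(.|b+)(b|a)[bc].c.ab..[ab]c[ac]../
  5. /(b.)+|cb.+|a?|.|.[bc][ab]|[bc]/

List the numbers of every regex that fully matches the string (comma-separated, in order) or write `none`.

3

1 → no match
2 → no match — must start with 'c'
3 → match
4 → no match
5 → no match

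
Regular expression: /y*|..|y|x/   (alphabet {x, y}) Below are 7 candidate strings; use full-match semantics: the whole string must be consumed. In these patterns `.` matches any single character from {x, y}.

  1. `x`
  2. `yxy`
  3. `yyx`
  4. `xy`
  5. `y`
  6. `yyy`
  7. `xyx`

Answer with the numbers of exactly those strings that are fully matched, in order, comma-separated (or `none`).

1 → match
2 → no match
3 → no match
4 → match
5 → match
6 → match
7 → no match

1, 4, 5, 6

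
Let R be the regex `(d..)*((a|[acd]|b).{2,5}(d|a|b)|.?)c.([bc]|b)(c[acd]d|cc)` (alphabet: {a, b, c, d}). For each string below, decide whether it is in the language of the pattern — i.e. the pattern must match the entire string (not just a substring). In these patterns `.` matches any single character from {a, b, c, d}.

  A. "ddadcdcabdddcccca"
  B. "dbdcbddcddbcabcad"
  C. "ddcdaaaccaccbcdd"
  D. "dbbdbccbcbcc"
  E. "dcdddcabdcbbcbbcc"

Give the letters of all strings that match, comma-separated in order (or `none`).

A → no match
B → no match
C → match
D → no match
E → match

C, E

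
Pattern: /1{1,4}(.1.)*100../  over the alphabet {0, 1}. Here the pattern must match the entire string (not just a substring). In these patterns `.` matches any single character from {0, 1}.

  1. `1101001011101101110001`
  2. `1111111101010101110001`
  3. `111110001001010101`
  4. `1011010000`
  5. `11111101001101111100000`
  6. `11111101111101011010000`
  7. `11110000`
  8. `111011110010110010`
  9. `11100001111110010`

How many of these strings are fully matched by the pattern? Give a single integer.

1 → match
2 → no match
3 → no match
4. `1011010000` → no match
5 → no match
6 → match
7. `11110000` → match
8 → no match
9 → no match
Total matched: 3

3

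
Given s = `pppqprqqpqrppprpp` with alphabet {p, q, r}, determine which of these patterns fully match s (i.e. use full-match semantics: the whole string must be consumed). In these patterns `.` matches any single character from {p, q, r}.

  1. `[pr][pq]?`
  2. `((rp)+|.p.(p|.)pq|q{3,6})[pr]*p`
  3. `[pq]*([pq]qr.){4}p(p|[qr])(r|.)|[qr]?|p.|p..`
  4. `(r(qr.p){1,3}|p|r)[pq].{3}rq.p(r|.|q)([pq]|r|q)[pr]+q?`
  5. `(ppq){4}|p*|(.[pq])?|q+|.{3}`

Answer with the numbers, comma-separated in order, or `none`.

4

1 → no match
2 → no match
3 → no match
4 → match
5 → no match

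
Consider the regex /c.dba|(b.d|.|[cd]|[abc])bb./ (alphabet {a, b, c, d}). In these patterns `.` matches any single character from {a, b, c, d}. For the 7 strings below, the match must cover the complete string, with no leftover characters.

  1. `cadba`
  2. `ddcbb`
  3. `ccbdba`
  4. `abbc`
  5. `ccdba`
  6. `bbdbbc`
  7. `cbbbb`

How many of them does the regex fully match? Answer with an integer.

4

1 → match
2 → no match
3 → no match
4 → match
5 → match
6 → match
7 → no match
Total matched: 4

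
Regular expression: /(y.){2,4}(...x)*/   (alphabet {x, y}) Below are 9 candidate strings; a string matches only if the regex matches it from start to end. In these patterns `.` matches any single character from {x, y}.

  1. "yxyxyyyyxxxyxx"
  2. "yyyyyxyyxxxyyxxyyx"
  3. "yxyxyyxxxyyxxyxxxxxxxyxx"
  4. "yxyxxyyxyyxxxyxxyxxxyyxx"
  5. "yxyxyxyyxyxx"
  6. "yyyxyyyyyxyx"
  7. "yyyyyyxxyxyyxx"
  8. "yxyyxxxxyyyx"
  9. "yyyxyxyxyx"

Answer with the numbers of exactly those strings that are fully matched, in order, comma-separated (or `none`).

1, 2, 3, 4, 5, 6, 7, 8, 9

1 → match
2 → match
3 → match
4 → match
5. "yxyxyxyyxyxx" → match
6. "yyyxyyyyyxyx" → match
7 → match
8. "yxyyxxxxyyyx" → match
9. "yyyxyxyxyx" → match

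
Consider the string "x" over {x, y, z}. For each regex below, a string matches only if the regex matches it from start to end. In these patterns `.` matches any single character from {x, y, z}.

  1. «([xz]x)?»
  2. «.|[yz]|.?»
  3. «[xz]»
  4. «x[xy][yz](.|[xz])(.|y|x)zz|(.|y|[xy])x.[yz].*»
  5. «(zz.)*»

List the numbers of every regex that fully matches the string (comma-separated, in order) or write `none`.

1 → no match
2 → match
3 → match
4 → no match
5 → no match

2, 3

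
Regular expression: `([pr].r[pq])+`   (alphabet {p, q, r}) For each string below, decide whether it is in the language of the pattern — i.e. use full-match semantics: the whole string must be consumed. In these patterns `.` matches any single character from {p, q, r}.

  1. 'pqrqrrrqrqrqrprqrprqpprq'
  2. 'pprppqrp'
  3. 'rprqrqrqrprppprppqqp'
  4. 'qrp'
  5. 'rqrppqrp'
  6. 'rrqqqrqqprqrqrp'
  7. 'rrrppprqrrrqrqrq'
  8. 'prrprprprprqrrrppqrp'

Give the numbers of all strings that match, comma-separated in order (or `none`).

1, 2, 5, 7, 8

1 → match
2 → match
3 → no match
4 → no match
5 → match
6 → no match
7 → match
8 → match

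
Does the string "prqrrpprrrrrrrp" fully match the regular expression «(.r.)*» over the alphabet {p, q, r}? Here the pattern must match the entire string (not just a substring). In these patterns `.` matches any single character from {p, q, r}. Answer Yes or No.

Yes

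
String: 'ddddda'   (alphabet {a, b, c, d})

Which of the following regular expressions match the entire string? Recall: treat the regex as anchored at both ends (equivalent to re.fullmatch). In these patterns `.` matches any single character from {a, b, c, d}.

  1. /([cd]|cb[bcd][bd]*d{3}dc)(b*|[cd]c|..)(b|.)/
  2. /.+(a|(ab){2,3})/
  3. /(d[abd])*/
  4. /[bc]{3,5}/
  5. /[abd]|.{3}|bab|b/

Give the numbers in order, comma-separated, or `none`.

1 → no match
2 → match
3 → match
4 → no match
5 → no match

2, 3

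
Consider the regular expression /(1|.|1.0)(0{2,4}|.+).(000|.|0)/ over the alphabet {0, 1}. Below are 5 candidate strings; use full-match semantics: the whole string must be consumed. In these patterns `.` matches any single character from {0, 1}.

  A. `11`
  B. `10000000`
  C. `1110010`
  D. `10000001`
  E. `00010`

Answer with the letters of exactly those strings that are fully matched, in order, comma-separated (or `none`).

A → no match
B → match
C → match
D → match
E → match

B, C, D, E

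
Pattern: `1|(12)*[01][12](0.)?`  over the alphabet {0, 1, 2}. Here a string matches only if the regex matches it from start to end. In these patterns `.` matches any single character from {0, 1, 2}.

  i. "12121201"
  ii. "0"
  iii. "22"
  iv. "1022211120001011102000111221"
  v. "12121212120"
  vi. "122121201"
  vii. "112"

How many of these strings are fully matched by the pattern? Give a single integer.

1

i. "12121201" → match
ii. "0" → no match
iii. "22" → no match
iv → no match
v. "12121212120" → no match
vi. "122121201" → no match
vii. "112" → no match
Total matched: 1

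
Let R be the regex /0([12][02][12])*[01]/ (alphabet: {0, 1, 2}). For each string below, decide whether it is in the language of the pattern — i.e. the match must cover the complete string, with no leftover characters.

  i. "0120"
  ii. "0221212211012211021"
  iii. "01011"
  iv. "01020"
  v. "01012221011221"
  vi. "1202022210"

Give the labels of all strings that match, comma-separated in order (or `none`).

i. "0120" → no match
ii → no match
iii. "01011" → match
iv. "01020" → match
v → match
vi. "1202022210" → no match — must start with "0"

iii, iv, v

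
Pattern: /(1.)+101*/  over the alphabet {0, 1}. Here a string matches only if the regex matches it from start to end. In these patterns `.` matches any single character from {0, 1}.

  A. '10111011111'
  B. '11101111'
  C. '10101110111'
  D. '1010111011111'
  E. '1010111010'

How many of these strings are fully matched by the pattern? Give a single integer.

A → match
B → match
C → match
D → match
E → match
Total matched: 5

5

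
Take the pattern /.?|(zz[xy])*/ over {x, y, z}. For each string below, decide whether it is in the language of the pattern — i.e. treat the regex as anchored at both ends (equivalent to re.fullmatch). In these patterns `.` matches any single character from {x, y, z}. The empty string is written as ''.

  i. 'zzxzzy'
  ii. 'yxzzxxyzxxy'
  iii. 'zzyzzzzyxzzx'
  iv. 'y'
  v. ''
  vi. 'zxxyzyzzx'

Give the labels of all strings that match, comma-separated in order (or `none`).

i, iv, v

i → match
ii → no match
iii → no match
iv → match
v → match
vi → no match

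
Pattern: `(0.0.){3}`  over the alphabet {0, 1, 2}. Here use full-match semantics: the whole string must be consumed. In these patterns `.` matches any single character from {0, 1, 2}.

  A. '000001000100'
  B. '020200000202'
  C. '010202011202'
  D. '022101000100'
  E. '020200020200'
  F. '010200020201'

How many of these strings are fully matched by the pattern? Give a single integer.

4

A → match
B → match
C → no match
D → no match
E → match
F → match
Total matched: 4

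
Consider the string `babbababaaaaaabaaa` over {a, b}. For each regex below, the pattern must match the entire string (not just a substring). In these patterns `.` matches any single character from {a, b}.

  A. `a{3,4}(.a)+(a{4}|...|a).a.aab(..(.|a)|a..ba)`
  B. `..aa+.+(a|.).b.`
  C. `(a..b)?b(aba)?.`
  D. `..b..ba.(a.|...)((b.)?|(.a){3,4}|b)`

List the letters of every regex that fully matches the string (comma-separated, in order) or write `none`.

A → no match — must start with `a`
B → no match
C → no match
D → match

D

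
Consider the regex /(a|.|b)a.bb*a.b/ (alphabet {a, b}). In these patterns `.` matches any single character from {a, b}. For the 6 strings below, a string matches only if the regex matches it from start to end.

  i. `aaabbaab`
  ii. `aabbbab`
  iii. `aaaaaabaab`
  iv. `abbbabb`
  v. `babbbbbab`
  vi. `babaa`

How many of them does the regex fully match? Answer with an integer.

1

i → match
ii → no match
iii → no match
iv → no match
v → no match
vi → no match — must end with `b`
Total matched: 1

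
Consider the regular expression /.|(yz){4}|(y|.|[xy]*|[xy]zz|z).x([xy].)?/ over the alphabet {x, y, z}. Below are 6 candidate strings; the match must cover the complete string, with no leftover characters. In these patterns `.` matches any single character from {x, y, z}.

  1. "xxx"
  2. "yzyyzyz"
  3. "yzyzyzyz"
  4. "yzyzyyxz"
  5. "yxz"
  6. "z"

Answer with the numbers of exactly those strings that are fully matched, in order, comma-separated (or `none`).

1, 3, 6

1 → match
2 → no match
3 → match
4 → no match
5 → no match
6 → match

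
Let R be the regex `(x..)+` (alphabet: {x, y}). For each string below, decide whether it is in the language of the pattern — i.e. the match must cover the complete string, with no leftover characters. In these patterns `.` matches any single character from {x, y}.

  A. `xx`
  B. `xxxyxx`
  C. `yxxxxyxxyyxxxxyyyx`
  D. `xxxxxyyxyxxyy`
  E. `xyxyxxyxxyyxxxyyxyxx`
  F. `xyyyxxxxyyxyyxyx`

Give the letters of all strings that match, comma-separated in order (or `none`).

none

A → no match
B → no match
C → no match — must start with `x`
D → no match
E → no match
F → no match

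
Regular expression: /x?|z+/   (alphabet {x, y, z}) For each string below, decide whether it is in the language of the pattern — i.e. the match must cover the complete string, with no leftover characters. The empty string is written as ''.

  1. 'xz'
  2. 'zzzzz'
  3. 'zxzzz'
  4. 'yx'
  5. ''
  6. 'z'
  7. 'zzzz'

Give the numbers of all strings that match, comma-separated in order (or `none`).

1 → no match
2 → match
3 → no match
4 → no match
5 → match
6 → match
7 → match

2, 5, 6, 7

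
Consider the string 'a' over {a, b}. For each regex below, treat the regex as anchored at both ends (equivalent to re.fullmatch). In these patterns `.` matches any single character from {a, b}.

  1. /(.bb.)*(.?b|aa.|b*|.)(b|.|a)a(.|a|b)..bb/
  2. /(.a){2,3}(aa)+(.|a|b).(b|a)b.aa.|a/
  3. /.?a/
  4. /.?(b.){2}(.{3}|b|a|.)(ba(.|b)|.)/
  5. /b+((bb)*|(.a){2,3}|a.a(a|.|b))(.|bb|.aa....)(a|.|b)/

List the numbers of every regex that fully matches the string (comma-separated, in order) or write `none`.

2, 3

1 → no match — must end with 'bb'
2 → match
3 → match
4 → no match
5 → no match — must start with 'b'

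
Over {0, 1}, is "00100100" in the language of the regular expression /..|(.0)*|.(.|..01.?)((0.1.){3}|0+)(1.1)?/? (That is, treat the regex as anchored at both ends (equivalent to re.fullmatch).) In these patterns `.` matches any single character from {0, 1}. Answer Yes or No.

No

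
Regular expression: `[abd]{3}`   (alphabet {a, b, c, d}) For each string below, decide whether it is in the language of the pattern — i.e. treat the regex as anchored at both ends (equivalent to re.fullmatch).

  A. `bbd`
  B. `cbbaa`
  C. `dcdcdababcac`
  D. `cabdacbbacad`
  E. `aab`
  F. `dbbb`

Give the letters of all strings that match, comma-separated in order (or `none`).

A, E

A. `bbd` → match
B. `cbbaa` → no match
C. `dcdcdababcac` → no match
D. `cabdacbbacad` → no match
E. `aab` → match
F. `dbbb` → no match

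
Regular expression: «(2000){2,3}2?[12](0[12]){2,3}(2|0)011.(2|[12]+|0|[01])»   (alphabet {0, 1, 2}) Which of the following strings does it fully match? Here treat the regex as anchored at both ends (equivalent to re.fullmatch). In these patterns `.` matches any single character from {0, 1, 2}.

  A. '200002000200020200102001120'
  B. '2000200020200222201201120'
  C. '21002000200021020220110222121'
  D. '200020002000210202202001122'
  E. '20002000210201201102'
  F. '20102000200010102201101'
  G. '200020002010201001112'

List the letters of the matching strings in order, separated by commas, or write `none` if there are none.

A → no match
B → no match
C → no match — must start with '2000'
D → no match
E → match
F → no match — must start with '2000'
G → match

E, G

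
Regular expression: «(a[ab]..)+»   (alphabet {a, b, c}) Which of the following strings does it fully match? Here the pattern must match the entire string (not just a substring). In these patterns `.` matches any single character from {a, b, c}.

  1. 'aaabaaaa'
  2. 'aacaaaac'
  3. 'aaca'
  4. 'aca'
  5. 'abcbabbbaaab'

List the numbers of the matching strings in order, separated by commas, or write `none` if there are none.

1 → match
2 → match
3 → match
4 → no match
5 → match

1, 2, 3, 5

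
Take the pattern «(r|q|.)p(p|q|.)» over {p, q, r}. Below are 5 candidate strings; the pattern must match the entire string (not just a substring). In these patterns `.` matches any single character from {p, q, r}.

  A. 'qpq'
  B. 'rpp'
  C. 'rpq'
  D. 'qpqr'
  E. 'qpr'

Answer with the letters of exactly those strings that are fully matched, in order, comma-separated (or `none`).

A → match
B → match
C → match
D → no match
E → match

A, B, C, E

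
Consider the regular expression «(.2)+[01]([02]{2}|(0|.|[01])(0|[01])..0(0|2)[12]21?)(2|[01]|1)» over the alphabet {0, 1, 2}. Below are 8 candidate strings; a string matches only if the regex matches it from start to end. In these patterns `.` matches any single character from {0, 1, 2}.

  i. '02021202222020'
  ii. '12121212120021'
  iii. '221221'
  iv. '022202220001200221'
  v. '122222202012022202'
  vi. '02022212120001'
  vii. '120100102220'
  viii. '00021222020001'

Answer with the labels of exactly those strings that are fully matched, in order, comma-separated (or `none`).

i → no match
ii → match
iii → match
iv → match
v → no match
vi → match
vii → match
viii → no match

ii, iii, iv, vi, vii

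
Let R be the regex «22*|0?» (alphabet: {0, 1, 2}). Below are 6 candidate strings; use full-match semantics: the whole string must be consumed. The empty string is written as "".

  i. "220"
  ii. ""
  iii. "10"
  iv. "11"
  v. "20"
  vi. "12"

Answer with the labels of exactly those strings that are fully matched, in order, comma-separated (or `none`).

ii

i → no match
ii → match
iii → no match
iv → no match
v → no match
vi → no match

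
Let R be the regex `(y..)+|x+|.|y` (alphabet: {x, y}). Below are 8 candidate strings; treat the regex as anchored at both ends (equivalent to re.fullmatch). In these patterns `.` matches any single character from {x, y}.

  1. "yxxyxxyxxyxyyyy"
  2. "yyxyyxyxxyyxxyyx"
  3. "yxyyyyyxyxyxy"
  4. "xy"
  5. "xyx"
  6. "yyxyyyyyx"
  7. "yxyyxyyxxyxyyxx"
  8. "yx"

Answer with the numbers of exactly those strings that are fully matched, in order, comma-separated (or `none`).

1 → match
2 → no match
3 → no match
4 → no match
5 → no match
6 → match
7 → match
8 → no match

1, 6, 7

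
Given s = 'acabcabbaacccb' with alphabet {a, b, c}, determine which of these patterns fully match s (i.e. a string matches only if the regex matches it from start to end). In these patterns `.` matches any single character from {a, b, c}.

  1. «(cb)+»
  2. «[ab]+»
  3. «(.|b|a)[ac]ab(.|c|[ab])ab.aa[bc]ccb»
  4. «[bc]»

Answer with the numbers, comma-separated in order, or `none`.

3

1 → no match — must start with 'cb'
2 → no match
3 → match
4 → no match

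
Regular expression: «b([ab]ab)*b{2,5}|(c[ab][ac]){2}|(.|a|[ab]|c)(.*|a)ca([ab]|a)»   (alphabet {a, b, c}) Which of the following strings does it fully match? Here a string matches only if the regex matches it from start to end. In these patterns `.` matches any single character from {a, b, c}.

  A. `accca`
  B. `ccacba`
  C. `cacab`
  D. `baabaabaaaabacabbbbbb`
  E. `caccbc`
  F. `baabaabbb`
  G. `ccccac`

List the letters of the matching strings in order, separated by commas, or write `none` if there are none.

A → no match
B → no match
C → match
D → no match
E → match
F → match
G → no match

C, E, F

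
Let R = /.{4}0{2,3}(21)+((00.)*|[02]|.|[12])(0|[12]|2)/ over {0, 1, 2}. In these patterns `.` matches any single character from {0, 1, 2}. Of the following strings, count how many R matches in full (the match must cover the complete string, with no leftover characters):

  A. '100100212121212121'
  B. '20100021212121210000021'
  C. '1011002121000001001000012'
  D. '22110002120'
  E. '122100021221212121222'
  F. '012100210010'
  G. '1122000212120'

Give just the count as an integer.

A → match
B → match
C → no match
D → match
E → no match
F → match
G → match
Total matched: 5

5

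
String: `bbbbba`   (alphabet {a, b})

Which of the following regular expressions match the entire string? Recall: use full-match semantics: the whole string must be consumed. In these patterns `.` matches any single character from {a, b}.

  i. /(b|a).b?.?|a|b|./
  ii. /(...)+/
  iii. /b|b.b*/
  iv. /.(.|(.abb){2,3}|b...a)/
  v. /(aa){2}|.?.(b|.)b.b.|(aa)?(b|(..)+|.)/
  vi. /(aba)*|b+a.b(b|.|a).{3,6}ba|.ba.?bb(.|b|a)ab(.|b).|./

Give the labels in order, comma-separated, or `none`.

i → no match
ii → match
iii → no match
iv → match
v → match
vi → no match

ii, iv, v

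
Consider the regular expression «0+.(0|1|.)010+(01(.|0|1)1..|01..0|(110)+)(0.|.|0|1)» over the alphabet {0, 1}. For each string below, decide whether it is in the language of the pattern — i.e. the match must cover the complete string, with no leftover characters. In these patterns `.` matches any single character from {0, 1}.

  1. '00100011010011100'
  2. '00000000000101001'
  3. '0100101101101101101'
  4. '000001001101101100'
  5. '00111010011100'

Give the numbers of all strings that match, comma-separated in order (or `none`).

1 → no match
2 → no match
3 → match
4 → match
5 → no match

3, 4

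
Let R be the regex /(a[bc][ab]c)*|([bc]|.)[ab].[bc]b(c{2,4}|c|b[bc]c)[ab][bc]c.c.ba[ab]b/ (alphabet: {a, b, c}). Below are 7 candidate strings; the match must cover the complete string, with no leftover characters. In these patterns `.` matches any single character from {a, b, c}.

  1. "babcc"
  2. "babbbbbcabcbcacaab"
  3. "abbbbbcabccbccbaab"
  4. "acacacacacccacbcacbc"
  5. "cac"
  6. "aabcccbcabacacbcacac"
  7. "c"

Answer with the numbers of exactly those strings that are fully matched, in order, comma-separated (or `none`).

1. "babcc" → no match
2 → no match
3 → no match
4 → no match
5. "cac" → no match
6 → no match
7. "c" → no match

none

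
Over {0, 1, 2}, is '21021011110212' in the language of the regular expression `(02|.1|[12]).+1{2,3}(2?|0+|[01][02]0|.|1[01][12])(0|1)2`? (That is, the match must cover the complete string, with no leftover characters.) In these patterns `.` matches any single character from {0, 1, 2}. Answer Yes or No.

Yes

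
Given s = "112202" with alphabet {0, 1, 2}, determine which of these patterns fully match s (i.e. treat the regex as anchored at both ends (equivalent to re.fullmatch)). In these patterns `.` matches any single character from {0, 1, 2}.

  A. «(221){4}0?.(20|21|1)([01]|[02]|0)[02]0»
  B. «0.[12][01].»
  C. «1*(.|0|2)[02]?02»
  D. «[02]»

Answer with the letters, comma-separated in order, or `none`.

C

A → no match — must start with "221"
B → no match — must start with "0"
C → match
D → no match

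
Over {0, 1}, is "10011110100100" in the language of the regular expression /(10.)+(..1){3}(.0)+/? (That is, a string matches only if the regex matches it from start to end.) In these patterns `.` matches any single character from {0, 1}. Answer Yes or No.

Yes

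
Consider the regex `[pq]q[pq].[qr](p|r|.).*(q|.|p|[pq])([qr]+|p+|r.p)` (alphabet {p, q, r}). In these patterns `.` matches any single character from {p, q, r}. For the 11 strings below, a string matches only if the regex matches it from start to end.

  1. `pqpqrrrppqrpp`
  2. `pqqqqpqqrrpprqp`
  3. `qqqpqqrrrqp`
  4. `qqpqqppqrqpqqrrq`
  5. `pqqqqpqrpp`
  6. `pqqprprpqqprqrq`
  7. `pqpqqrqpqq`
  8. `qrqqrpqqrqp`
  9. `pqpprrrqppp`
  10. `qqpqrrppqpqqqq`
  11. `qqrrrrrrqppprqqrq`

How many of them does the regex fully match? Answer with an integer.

1 → match
2 → match
3 → match
4 → match
5 → match
6 → match
7 → match
8 → no match
9 → match
10 → match
11 → no match
Total matched: 9

9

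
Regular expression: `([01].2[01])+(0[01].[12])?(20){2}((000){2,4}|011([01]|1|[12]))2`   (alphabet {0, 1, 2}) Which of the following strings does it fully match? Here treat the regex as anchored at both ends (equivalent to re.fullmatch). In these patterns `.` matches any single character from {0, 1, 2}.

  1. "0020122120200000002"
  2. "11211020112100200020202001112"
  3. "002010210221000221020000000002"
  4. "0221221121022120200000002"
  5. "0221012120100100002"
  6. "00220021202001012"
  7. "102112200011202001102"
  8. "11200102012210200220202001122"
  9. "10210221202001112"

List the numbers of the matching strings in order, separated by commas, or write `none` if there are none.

1 → match
2 → match
3 → no match
4 → no match
5 → no match
6 → no match
7 → match
8 → no match
9 → match

1, 2, 7, 9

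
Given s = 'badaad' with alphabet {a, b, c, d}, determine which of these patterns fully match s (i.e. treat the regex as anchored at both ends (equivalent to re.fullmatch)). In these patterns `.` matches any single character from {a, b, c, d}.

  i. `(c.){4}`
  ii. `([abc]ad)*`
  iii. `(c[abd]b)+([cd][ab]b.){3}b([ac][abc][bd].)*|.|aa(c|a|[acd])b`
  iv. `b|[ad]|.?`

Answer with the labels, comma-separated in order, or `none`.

i → no match — must start with 'c'
ii → match
iii → no match
iv → no match

ii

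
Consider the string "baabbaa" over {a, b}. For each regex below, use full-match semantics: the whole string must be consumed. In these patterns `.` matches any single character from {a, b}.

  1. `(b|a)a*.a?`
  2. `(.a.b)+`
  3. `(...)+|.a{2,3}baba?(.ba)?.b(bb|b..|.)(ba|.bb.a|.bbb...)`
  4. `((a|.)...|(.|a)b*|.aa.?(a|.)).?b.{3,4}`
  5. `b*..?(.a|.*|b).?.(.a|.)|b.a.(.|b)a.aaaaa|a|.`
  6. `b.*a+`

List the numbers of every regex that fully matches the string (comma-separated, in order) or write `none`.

5, 6

1 → no match
2 → no match — must end with "b"
3 → no match
4 → no match
5 → match
6 → match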